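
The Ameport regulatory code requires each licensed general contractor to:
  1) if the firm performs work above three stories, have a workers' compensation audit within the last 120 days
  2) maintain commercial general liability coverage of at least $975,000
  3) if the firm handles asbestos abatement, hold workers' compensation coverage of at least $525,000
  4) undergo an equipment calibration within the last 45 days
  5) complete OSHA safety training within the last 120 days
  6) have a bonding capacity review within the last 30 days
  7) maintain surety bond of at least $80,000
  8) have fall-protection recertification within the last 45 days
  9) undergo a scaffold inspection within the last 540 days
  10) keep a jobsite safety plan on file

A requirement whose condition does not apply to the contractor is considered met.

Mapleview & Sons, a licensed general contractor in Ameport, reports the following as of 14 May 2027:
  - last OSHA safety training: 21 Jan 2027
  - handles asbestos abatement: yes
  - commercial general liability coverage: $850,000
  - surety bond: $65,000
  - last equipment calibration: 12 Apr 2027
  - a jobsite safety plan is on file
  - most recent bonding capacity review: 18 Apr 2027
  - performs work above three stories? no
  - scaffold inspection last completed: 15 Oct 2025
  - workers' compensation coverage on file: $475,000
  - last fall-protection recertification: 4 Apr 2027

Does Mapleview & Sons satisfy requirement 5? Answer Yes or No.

Yes

5. OSHA safety training 113 days ago vs limit 120 → met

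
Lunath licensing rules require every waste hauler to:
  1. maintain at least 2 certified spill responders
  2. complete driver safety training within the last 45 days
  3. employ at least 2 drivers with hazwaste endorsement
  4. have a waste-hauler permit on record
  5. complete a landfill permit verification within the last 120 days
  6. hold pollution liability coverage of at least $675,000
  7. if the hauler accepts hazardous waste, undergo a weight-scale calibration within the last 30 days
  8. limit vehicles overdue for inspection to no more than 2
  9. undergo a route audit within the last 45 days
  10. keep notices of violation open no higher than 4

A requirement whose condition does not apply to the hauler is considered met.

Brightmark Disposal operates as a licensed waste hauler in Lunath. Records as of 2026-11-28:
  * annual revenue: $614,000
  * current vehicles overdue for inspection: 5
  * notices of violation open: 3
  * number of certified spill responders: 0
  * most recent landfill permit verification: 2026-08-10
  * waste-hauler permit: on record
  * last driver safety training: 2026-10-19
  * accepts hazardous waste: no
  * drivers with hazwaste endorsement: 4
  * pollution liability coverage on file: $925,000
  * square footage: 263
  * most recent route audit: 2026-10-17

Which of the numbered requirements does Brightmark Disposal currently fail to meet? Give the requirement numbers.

1. certified spill responders 0 < 2 → not met
2. driver safety training 40 days ago vs limit 45 → met
3. drivers with hazwaste endorsement 4 ≥ 2 → met
4. waste-hauler permit present → met
5. landfill permit verification 110 days ago vs limit 120 → met
6. pollution liability coverage $925,000 ≥ $675,000 → met
7. condition 'accepts hazardous waste' does not hold → requirement n/a → met
8. vehicles overdue for inspection 5 > 2 → not met
9. route audit 42 days ago vs limit 45 → met
10. notices of violation open 3 ≤ 4 → met
Not met: 1, 8

1, 8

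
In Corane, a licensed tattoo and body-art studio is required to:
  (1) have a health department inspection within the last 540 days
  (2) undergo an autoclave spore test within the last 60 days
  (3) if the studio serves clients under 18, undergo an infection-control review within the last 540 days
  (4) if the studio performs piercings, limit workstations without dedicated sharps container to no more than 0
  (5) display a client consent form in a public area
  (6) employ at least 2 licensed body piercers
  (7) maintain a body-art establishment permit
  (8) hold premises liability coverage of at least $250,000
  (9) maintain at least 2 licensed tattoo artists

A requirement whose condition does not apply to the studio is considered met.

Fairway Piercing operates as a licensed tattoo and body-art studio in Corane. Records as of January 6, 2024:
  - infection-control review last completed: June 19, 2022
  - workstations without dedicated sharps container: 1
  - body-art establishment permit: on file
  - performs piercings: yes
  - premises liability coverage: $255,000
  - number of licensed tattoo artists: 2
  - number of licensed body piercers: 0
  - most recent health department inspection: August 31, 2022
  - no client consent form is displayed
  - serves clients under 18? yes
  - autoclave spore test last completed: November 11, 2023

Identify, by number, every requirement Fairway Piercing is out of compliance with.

1. health department inspection 493 days ago vs limit 540 → met
2. autoclave spore test 56 days ago vs limit 60 → met
3. condition 'serves clients under 18' holds; infection-control review 566 days ago vs limit 540 → not met
4. condition 'performs piercings' holds; workstations without dedicated sharps container 1 > 0 → not met
5. client consent form absent → not met
6. licensed body piercers 0 < 2 → not met
7. body-art establishment permit present → met
8. premises liability coverage $255,000 ≥ $250,000 → met
9. licensed tattoo artists 2 ≥ 2 → met
Not met: 3, 4, 5, 6

3, 4, 5, 6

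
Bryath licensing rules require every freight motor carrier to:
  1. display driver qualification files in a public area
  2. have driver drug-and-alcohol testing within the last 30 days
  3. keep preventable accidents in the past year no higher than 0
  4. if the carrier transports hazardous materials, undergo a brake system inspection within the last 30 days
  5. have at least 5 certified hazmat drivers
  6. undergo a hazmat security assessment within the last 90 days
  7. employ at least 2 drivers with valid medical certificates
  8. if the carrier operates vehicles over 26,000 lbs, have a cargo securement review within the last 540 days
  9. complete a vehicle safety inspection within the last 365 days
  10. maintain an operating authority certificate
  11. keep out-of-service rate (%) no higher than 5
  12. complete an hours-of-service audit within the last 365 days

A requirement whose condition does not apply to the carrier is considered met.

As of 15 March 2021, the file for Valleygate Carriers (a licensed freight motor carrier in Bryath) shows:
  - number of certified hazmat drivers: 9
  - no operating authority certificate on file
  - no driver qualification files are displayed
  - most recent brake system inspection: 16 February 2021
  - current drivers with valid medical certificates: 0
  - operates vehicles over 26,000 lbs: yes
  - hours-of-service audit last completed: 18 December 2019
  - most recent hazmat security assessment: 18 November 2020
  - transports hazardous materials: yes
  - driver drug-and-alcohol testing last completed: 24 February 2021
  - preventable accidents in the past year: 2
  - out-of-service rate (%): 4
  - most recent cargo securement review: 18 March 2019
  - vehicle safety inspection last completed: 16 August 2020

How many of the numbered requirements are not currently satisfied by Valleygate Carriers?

7

1. driver qualification files absent → not met
2. driver drug-and-alcohol testing 19 days ago vs limit 30 → met
3. preventable accidents in the past year 2 > 0 → not met
4. condition 'transports hazardous materials' holds; brake system inspection 27 days ago vs limit 30 → met
5. certified hazmat drivers 9 ≥ 5 → met
6. hazmat security assessment 117 days ago vs limit 90 → not met
7. drivers with valid medical certificates 0 < 2 → not met
8. condition 'operates vehicles over 26,000 lbs' holds; cargo securement review 728 days ago vs limit 540 → not met
9. vehicle safety inspection 211 days ago vs limit 365 → met
10. operating authority certificate absent → not met
11. out-of-service rate (%) 4 ≤ 5 → met
12. hours-of-service audit 453 days ago vs limit 365 → not met
Not met: 7 of 12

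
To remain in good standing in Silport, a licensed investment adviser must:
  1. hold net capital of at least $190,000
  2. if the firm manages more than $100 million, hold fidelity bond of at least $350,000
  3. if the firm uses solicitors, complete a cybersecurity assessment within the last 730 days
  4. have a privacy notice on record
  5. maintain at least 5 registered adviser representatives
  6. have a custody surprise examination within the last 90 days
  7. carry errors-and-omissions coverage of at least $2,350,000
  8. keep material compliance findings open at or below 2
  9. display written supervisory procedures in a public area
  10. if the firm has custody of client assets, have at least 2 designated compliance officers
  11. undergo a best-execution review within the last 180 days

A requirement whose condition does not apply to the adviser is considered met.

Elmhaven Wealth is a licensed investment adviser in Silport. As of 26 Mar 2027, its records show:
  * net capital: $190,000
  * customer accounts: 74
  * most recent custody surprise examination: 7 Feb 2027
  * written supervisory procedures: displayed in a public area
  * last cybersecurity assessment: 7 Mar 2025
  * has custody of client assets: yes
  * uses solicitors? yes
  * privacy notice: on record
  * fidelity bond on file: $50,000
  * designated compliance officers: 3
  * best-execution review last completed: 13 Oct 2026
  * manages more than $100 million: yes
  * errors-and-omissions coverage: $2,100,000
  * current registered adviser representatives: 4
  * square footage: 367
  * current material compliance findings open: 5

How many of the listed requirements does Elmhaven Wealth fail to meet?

5

1. net capital $190,000 ≥ $190,000 → met
2. condition 'manages more than $100 million' holds; fidelity bond $50,000 < $350,000 → not met
3. condition 'uses solicitors' holds; cybersecurity assessment 749 days ago vs limit 730 → not met
4. privacy notice present → met
5. registered adviser representatives 4 < 5 → not met
6. custody surprise examination 47 days ago vs limit 90 → met
7. errors-and-omissions coverage $2,100,000 < $2,350,000 → not met
8. material compliance findings open 5 > 2 → not met
9. written supervisory procedures present → met
10. condition 'has custody of client assets' holds; designated compliance officers 3 ≥ 2 → met
11. best-execution review 164 days ago vs limit 180 → met
Not met: 5 of 11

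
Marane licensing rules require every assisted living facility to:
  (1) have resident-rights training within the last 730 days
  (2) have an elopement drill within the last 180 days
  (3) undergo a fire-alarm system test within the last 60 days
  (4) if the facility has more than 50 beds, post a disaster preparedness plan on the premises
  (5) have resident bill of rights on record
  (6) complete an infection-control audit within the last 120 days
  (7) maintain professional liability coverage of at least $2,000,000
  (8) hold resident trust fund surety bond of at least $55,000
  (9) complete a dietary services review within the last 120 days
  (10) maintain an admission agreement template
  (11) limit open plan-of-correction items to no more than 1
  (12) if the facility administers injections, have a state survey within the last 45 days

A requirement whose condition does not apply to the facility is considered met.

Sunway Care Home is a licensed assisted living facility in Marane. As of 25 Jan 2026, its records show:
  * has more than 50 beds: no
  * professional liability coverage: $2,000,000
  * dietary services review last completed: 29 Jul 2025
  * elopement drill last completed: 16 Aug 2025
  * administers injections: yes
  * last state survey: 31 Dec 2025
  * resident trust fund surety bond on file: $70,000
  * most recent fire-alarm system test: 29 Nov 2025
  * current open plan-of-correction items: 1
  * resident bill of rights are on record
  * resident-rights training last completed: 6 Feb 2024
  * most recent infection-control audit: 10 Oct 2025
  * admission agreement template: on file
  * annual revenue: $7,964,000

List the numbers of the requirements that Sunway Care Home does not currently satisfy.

1. resident-rights training 719 days ago vs limit 730 → met
2. elopement drill 162 days ago vs limit 180 → met
3. fire-alarm system test 57 days ago vs limit 60 → met
4. condition 'has more than 50 beds' does not hold → requirement n/a → met
5. resident bill of rights present → met
6. infection-control audit 107 days ago vs limit 120 → met
7. professional liability coverage $2,000,000 ≥ $2,000,000 → met
8. resident trust fund surety bond $70,000 ≥ $55,000 → met
9. dietary services review 180 days ago vs limit 120 → not met
10. admission agreement template present → met
11. open plan-of-correction items 1 ≤ 1 → met
12. condition 'administers injections' holds; state survey 25 days ago vs limit 45 → met
Not met: 9

9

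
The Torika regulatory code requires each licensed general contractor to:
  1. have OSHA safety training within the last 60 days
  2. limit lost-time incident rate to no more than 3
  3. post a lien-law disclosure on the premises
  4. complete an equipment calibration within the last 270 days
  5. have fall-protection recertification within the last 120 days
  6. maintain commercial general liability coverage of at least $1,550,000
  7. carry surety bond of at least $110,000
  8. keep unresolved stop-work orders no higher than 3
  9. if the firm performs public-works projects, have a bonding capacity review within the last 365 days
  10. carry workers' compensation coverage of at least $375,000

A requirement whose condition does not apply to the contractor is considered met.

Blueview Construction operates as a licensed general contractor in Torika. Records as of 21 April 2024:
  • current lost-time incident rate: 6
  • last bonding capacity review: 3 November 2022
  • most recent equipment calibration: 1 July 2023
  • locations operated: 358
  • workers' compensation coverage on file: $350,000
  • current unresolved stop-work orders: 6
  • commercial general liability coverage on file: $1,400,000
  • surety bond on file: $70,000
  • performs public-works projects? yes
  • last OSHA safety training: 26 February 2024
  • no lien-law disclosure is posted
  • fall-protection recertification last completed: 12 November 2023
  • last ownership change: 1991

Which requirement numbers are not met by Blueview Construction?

1. OSHA safety training 55 days ago vs limit 60 → met
2. lost-time incident rate 6 > 3 → not met
3. lien-law disclosure absent → not met
4. equipment calibration 295 days ago vs limit 270 → not met
5. fall-protection recertification 161 days ago vs limit 120 → not met
6. commercial general liability coverage $1,400,000 < $1,550,000 → not met
7. surety bond $70,000 < $110,000 → not met
8. unresolved stop-work orders 6 > 3 → not met
9. condition 'performs public-works projects' holds; bonding capacity review 535 days ago vs limit 365 → not met
10. workers' compensation coverage $350,000 < $375,000 → not met
Not met: 2, 3, 4, 5, 6, 7, 8, 9, 10

2, 3, 4, 5, 6, 7, 8, 9, 10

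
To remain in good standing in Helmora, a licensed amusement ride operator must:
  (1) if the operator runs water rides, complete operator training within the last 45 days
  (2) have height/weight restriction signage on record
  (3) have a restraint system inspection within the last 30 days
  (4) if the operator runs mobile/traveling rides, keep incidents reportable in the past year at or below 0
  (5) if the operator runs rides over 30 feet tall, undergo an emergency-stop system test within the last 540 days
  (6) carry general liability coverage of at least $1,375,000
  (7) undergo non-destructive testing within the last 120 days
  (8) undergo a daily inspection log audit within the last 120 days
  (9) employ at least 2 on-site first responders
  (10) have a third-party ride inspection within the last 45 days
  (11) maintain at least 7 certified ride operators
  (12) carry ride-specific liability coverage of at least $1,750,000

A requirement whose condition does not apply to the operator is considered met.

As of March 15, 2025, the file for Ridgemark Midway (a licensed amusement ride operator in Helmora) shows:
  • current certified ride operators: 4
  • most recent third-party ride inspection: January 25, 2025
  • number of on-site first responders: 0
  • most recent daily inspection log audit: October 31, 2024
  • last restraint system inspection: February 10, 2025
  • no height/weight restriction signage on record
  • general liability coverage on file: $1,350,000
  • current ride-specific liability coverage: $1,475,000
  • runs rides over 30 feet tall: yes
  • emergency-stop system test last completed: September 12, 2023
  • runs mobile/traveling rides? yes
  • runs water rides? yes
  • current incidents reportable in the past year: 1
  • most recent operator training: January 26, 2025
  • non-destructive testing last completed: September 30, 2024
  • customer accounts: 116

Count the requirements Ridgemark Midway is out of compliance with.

12

1. condition 'runs water rides' holds; operator training 48 days ago vs limit 45 → not met
2. height/weight restriction signage absent → not met
3. restraint system inspection 33 days ago vs limit 30 → not met
4. condition 'runs mobile/traveling rides' holds; incidents reportable in the past year 1 > 0 → not met
5. condition 'runs rides over 30 feet tall' holds; emergency-stop system test 550 days ago vs limit 540 → not met
6. general liability coverage $1,350,000 < $1,375,000 → not met
7. non-destructive testing 166 days ago vs limit 120 → not met
8. daily inspection log audit 135 days ago vs limit 120 → not met
9. on-site first responders 0 < 2 → not met
10. third-party ride inspection 49 days ago vs limit 45 → not met
11. certified ride operators 4 < 7 → not met
12. ride-specific liability coverage $1,475,000 < $1,750,000 → not met
Not met: 12 of 12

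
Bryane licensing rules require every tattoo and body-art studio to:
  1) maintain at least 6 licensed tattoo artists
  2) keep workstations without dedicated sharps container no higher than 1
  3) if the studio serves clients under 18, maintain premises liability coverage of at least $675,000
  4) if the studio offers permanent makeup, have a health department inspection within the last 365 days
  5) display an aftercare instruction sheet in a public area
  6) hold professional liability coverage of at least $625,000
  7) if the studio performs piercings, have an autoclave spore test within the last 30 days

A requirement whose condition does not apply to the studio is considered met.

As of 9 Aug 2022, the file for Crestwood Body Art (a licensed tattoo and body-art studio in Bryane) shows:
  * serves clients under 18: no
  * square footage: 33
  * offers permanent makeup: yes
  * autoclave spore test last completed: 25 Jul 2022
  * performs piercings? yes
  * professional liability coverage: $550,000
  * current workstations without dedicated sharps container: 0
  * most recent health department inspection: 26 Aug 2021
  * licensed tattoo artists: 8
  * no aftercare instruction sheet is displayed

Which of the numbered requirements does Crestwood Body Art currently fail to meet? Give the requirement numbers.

5, 6

1. licensed tattoo artists 8 ≥ 6 → met
2. workstations without dedicated sharps container 0 ≤ 1 → met
3. condition 'serves clients under 18' does not hold → requirement n/a → met
4. condition 'offers permanent makeup' holds; health department inspection 348 days ago vs limit 365 → met
5. aftercare instruction sheet absent → not met
6. professional liability coverage $550,000 < $625,000 → not met
7. condition 'performs piercings' holds; autoclave spore test 15 days ago vs limit 30 → met
Not met: 5, 6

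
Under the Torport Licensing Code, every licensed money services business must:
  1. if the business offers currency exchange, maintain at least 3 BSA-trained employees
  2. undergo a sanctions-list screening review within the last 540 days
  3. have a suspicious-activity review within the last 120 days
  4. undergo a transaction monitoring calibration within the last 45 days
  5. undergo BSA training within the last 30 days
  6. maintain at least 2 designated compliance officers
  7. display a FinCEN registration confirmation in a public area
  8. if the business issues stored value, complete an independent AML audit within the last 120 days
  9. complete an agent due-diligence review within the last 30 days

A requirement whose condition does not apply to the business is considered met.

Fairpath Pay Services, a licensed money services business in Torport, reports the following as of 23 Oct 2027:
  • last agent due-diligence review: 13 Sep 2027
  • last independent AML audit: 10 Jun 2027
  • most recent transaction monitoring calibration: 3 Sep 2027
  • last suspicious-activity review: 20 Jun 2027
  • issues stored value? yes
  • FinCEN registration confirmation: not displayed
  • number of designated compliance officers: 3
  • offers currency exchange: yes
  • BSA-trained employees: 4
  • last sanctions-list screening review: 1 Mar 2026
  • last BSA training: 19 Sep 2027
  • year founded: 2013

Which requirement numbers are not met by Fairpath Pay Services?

2, 3, 4, 5, 7, 8, 9

1. condition 'offers currency exchange' holds; BSA-trained employees 4 ≥ 3 → met
2. sanctions-list screening review 601 days ago vs limit 540 → not met
3. suspicious-activity review 125 days ago vs limit 120 → not met
4. transaction monitoring calibration 50 days ago vs limit 45 → not met
5. BSA training 34 days ago vs limit 30 → not met
6. designated compliance officers 3 ≥ 2 → met
7. FinCEN registration confirmation absent → not met
8. condition 'issues stored value' holds; independent AML audit 135 days ago vs limit 120 → not met
9. agent due-diligence review 40 days ago vs limit 30 → not met
Not met: 2, 3, 4, 5, 7, 8, 9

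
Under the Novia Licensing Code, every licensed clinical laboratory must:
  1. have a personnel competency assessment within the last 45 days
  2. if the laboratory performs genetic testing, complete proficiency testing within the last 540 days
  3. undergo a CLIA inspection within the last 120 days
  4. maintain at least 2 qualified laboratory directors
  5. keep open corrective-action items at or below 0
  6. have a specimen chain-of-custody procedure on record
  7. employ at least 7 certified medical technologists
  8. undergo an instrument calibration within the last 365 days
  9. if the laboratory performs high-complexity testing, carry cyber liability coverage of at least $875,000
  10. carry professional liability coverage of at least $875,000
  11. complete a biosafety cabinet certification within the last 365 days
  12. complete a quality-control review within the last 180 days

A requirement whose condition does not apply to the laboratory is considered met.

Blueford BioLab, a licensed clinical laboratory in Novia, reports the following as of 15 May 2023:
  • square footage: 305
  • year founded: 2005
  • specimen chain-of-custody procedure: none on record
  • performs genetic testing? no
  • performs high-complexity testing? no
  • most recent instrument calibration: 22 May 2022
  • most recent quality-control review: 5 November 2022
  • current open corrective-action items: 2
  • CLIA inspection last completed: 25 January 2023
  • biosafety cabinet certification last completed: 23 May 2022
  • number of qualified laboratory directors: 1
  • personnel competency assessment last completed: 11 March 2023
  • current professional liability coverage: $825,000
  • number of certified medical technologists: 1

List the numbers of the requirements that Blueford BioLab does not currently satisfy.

1, 4, 5, 6, 7, 10, 12

1. personnel competency assessment 65 days ago vs limit 45 → not met
2. condition 'performs genetic testing' does not hold → requirement n/a → met
3. CLIA inspection 110 days ago vs limit 120 → met
4. qualified laboratory directors 1 < 2 → not met
5. open corrective-action items 2 > 0 → not met
6. specimen chain-of-custody procedure absent → not met
7. certified medical technologists 1 < 7 → not met
8. instrument calibration 358 days ago vs limit 365 → met
9. condition 'performs high-complexity testing' does not hold → requirement n/a → met
10. professional liability coverage $825,000 < $875,000 → not met
11. biosafety cabinet certification 357 days ago vs limit 365 → met
12. quality-control review 191 days ago vs limit 180 → not met
Not met: 1, 4, 5, 6, 7, 10, 12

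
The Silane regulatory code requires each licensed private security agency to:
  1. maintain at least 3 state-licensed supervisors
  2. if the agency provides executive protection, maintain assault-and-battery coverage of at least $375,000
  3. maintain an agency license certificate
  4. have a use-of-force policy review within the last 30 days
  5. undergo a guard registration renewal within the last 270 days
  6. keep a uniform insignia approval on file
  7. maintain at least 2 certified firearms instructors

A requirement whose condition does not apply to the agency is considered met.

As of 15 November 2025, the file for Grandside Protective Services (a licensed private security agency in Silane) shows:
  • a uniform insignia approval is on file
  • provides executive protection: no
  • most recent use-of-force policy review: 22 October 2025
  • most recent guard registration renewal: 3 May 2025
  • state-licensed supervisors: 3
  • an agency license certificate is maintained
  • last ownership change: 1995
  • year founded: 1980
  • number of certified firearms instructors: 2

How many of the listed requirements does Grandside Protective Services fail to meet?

0

1. state-licensed supervisors 3 ≥ 3 → met
2. condition 'provides executive protection' does not hold → requirement n/a → met
3. agency license certificate present → met
4. use-of-force policy review 24 days ago vs limit 30 → met
5. guard registration renewal 196 days ago vs limit 270 → met
6. uniform insignia approval present → met
7. certified firearms instructors 2 ≥ 2 → met
Not met: 0 of 7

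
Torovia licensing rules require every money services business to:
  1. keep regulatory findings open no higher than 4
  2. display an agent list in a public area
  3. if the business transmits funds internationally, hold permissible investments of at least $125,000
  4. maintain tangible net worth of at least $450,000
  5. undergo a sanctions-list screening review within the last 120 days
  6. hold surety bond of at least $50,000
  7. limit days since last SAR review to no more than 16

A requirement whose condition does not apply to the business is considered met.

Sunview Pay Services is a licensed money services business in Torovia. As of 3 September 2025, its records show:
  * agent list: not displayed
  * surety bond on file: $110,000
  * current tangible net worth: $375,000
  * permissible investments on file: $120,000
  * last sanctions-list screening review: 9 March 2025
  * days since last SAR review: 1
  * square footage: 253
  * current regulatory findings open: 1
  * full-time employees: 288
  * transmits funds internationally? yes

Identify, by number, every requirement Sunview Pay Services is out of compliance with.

1. regulatory findings open 1 ≤ 4 → met
2. agent list absent → not met
3. condition 'transmits funds internationally' holds; permissible investments $120,000 < $125,000 → not met
4. tangible net worth $375,000 < $450,000 → not met
5. sanctions-list screening review 178 days ago vs limit 120 → not met
6. surety bond $110,000 ≥ $50,000 → met
7. days since last SAR review 1 ≤ 16 → met
Not met: 2, 3, 4, 5

2, 3, 4, 5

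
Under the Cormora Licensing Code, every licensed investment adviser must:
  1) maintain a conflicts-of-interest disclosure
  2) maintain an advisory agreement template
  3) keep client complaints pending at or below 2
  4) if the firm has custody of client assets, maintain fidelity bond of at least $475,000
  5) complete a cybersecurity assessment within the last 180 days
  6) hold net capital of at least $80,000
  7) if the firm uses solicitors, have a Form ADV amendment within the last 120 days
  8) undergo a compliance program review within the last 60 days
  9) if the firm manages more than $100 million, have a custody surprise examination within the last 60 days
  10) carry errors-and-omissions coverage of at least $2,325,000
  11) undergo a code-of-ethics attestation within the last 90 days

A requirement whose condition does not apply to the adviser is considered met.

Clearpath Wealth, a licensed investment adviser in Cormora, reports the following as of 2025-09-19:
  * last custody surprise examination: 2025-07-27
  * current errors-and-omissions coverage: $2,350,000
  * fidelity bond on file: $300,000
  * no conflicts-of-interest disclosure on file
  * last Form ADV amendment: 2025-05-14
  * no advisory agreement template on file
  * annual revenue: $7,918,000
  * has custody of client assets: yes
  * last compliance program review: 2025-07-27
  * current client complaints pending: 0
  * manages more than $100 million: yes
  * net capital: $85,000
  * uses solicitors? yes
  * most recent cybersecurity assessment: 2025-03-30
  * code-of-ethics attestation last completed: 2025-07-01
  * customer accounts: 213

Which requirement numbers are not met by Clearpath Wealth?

1. conflicts-of-interest disclosure absent → not met
2. advisory agreement template absent → not met
3. client complaints pending 0 ≤ 2 → met
4. condition 'has custody of client assets' holds; fidelity bond $300,000 < $475,000 → not met
5. cybersecurity assessment 173 days ago vs limit 180 → met
6. net capital $85,000 ≥ $80,000 → met
7. condition 'uses solicitors' holds; Form ADV amendment 128 days ago vs limit 120 → not met
8. compliance program review 54 days ago vs limit 60 → met
9. condition 'manages more than $100 million' holds; custody surprise examination 54 days ago vs limit 60 → met
10. errors-and-omissions coverage $2,350,000 ≥ $2,325,000 → met
11. code-of-ethics attestation 80 days ago vs limit 90 → met
Not met: 1, 2, 4, 7

1, 2, 4, 7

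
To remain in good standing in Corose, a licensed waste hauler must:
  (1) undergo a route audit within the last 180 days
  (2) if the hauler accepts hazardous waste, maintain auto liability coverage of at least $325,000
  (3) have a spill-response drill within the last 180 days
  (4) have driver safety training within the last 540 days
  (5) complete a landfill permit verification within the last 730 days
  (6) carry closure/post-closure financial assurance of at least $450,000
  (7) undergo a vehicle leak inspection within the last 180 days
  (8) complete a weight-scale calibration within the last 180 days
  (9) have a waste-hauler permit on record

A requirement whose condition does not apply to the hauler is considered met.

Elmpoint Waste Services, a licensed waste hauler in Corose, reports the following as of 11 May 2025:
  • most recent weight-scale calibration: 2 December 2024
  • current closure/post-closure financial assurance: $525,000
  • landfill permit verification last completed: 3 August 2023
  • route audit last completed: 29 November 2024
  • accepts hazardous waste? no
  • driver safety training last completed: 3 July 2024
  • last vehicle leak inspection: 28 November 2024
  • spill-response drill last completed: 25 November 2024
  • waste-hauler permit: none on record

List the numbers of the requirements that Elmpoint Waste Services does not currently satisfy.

1. route audit 163 days ago vs limit 180 → met
2. condition 'accepts hazardous waste' does not hold → requirement n/a → met
3. spill-response drill 167 days ago vs limit 180 → met
4. driver safety training 312 days ago vs limit 540 → met
5. landfill permit verification 647 days ago vs limit 730 → met
6. closure/post-closure financial assurance $525,000 ≥ $450,000 → met
7. vehicle leak inspection 164 days ago vs limit 180 → met
8. weight-scale calibration 160 days ago vs limit 180 → met
9. waste-hauler permit absent → not met
Not met: 9

9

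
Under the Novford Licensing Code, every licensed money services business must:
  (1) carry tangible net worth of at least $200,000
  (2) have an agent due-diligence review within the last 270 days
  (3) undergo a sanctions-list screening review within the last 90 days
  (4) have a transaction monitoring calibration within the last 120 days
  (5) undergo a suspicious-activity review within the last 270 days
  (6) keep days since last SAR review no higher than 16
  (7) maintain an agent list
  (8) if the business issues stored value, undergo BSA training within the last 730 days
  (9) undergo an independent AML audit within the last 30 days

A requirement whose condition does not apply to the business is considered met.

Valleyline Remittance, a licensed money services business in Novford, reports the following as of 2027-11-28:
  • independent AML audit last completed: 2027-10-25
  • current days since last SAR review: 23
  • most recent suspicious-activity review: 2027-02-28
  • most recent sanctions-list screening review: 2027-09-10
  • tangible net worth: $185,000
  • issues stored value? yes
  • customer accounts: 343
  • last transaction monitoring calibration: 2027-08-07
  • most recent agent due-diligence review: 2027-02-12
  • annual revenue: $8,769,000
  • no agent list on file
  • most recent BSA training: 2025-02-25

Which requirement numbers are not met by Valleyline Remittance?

1, 2, 5, 6, 7, 8, 9

1. tangible net worth $185,000 < $200,000 → not met
2. agent due-diligence review 289 days ago vs limit 270 → not met
3. sanctions-list screening review 79 days ago vs limit 90 → met
4. transaction monitoring calibration 113 days ago vs limit 120 → met
5. suspicious-activity review 273 days ago vs limit 270 → not met
6. days since last SAR review 23 > 16 → not met
7. agent list absent → not met
8. condition 'issues stored value' holds; BSA training 1006 days ago vs limit 730 → not met
9. independent AML audit 34 days ago vs limit 30 → not met
Not met: 1, 2, 5, 6, 7, 8, 9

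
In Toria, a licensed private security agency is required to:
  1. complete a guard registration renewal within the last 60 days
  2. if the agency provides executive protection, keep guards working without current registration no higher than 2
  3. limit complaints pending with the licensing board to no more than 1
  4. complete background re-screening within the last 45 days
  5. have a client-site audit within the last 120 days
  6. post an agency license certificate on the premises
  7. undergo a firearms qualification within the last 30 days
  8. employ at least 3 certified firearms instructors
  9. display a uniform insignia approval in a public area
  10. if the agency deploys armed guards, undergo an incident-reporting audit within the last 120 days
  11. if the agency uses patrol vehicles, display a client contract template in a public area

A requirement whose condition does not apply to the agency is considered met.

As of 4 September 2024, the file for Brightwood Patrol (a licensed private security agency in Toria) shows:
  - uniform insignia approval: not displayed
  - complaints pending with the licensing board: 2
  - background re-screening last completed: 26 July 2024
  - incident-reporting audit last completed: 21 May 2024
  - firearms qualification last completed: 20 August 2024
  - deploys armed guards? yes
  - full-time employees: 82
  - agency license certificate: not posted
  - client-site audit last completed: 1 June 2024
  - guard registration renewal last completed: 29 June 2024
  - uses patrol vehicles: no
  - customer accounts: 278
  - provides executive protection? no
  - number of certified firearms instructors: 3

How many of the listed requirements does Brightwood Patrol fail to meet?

4

1. guard registration renewal 67 days ago vs limit 60 → not met
2. condition 'provides executive protection' does not hold → requirement n/a → met
3. complaints pending with the licensing board 2 > 1 → not met
4. background re-screening 40 days ago vs limit 45 → met
5. client-site audit 95 days ago vs limit 120 → met
6. agency license certificate absent → not met
7. firearms qualification 15 days ago vs limit 30 → met
8. certified firearms instructors 3 ≥ 3 → met
9. uniform insignia approval absent → not met
10. condition 'deploys armed guards' holds; incident-reporting audit 106 days ago vs limit 120 → met
11. condition 'uses patrol vehicles' does not hold → requirement n/a → met
Not met: 4 of 11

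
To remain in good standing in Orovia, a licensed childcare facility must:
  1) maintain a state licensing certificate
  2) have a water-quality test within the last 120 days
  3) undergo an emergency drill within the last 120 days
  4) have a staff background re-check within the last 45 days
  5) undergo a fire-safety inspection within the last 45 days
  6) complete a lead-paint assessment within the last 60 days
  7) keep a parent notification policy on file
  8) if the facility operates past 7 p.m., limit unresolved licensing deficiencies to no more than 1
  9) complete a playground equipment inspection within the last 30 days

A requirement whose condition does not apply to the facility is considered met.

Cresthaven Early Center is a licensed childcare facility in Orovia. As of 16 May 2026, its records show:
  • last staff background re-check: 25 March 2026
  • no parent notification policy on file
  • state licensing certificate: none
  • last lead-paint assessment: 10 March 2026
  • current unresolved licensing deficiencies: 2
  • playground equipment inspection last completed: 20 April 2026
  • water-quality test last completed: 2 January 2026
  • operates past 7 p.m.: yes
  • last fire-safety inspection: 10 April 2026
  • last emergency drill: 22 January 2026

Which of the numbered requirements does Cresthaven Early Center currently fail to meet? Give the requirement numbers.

1, 2, 4, 6, 7, 8

1. state licensing certificate absent → not met
2. water-quality test 134 days ago vs limit 120 → not met
3. emergency drill 114 days ago vs limit 120 → met
4. staff background re-check 52 days ago vs limit 45 → not met
5. fire-safety inspection 36 days ago vs limit 45 → met
6. lead-paint assessment 67 days ago vs limit 60 → not met
7. parent notification policy absent → not met
8. condition 'operates past 7 p.m.' holds; unresolved licensing deficiencies 2 > 1 → not met
9. playground equipment inspection 26 days ago vs limit 30 → met
Not met: 1, 2, 4, 6, 7, 8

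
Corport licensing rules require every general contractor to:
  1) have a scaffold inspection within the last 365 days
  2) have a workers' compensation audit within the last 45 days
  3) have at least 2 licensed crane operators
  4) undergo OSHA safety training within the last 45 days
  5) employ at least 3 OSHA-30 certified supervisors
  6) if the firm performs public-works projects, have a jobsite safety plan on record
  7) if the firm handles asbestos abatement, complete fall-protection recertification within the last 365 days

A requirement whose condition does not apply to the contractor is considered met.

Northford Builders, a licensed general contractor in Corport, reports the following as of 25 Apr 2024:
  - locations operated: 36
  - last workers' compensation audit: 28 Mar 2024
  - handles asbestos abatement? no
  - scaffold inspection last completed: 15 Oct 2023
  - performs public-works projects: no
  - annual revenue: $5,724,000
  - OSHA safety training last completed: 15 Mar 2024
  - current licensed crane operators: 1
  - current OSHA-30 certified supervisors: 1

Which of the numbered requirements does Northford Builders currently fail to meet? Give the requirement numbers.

3, 5

1. scaffold inspection 193 days ago vs limit 365 → met
2. workers' compensation audit 28 days ago vs limit 45 → met
3. licensed crane operators 1 < 2 → not met
4. OSHA safety training 41 days ago vs limit 45 → met
5. OSHA-30 certified supervisors 1 < 3 → not met
6. condition 'performs public-works projects' does not hold → requirement n/a → met
7. condition 'handles asbestos abatement' does not hold → requirement n/a → met
Not met: 3, 5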